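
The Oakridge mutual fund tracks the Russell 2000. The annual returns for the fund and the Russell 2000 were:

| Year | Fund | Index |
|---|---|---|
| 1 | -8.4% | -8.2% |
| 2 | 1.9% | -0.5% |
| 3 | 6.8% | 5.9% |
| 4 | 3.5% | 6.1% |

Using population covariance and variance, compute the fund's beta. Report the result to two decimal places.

r̄p = 0.9500%,  r̄m = 0.8250%
Cov = Σ(rp − r̄p)(rm − r̄m) / 4 = 31.5663
Var(rm) = Σ(rm − r̄m)² / 4 = 34.1969
β = Cov / Var = 31.5663 / 34.1969 = 0.9231

0.92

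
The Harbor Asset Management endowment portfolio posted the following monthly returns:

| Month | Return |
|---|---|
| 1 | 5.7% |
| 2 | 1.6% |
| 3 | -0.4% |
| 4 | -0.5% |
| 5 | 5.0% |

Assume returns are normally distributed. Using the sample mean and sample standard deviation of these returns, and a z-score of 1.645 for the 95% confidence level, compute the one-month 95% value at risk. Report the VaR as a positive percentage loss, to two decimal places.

Mean return r̄ = 11.40 / 5 = 2.2800%
Σ(r − r̄)² = 34.4680; sample σ = √(34.4680/4) = 2.9355%
VaR = −(r̄ − z·σ) = −(2.2800 − 1.645 × 2.9355) = −(-2.5489) = 2.5489%

2.55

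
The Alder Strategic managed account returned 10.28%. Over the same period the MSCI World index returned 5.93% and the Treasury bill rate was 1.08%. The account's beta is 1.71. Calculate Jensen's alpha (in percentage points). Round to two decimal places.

0.91

CAPM expected return = Rf + β(Rm − Rf) = 1.08% + 1.71 × (5.93% − 1.08%) = 1.08 + 1.71 × 4.85 = 9.3735%
Jensen's α = Rp − E[R] = 10.28% − 9.3735% = 0.9065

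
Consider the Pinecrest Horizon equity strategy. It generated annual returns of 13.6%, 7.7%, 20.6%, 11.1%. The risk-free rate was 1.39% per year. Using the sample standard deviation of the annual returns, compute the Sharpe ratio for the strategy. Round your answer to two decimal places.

r̄ = (13.6 + 7.7 + 20.6 + 11.1) / 4 = 13.2500%
Σ(r − r̄)² = 89.5700; sample σ = √(89.5700/3) = 5.4641%
Sharpe = (r̄ − rf) / σ = (13.2500 − 1.39) / 5.4641 = 11.8600 / 5.4641 = 2.1705

2.17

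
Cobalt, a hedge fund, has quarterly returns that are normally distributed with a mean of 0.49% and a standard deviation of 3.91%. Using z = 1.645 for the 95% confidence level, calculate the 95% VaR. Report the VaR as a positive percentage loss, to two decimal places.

5.94

VaR (as % loss) = −(μ − z·σ) = −(0.49% − 1.645 × 3.91%) = −(-5.94195%) = 5.94195%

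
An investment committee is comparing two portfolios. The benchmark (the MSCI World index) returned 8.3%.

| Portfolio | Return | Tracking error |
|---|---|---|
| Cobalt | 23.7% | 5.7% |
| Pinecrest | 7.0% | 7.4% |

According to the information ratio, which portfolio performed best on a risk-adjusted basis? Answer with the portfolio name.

Cobalt

Cobalt: IR = (23.7% − 8.3%) / 5.7% = 2.702
Pinecrest: IR = (7.0% − 8.3%) / 7.4% = -0.176
Highest: Cobalt (2.702).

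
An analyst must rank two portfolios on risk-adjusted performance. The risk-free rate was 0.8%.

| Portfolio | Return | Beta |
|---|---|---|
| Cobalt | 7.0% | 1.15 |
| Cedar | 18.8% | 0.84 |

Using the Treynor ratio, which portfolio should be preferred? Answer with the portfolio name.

Cobalt: Treynor = (7.0% − 0.8%) / 1.15 = 5.391
Cedar: Treynor = (18.8% − 0.8%) / 0.84 = 21.429
Highest: Cedar (21.429).

Cedar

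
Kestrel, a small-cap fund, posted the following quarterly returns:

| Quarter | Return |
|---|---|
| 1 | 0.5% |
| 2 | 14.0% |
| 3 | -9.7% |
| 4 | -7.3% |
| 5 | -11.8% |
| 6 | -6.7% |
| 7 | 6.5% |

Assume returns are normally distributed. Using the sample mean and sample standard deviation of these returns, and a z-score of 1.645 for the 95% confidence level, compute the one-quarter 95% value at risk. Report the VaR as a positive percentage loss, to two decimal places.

17.68

r̄ = (0.5 + 14 − 9.7 − 7.3 − 11.8 − 6.7 + 6.5) / 7 = -2.0714%
Σ(r − r̄)² = (0.5 − (-2.0714))² + (14 − (-2.0714))² + (-9.7 − (-2.0714))² + … = 539.9743
σ = √[539.9743 / 6] = 9.4866%
VaR = −(r̄ − z·σ) = −(-2.0714 − 1.645 × 9.4866) = −(-17.6769) = 17.6769%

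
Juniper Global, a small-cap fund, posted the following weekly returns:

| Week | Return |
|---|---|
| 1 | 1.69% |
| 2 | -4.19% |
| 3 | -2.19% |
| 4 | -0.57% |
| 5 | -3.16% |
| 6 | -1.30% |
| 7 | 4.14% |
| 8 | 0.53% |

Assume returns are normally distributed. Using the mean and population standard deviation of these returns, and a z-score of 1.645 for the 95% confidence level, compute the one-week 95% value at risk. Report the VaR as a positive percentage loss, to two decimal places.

4.80

Mean return μ = -5.050 / 8 = -0.6313%
Σ(r − μ)² = (1.69 − (-0.6313))² + (-4.19 − (-0.6313))² + … = 51.4415
σ = √[51.4415 / 8] = 2.5358%
VaR = −(μ − z·σ) = −(-0.6313 − 1.645 × 2.5358) = −(-4.8027) = 4.8027%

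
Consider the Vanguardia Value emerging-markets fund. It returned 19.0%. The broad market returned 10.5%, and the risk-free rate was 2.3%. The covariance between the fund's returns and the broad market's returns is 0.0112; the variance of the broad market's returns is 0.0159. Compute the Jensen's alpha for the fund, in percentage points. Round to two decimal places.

10.92

β = Cov / Var = 0.0112 / 0.0159 = 0.7044
E[R] = Rf + β(Rm − Rf) = 2.3% + 0.7044 × (10.5% − 2.3%) = 8.0761%
α = Rp − E[R] = 19.0% − 8.0761% = 10.9239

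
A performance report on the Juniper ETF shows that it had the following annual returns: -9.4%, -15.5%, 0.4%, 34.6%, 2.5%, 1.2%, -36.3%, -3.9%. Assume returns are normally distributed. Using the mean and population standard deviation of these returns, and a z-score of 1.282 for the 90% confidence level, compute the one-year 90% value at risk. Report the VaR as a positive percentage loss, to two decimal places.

r̄ = (-9.4 − 15.5 + 0.4 + 34.6 + 2.5 + 1.2 − 36.3 − 3.9) / 8 = -3.3000%
Σ(r − r̄)² = 2779.4000; population σ = √(2779.4000/8) = 18.6393%
VaR = −(r̄ − z·σ) = −(-3.3000 − 1.282 × 18.6393) = −(-27.1956) = 27.1956%

27.20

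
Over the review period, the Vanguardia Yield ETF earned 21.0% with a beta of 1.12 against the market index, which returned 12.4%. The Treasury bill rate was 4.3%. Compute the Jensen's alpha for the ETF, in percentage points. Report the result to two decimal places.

CAPM expected return = Rf + β(Rm − Rf) = 4.3% + 1.12 × (12.4% − 4.3%) = 4.3 + 1.12 × 8.10 = 13.3720%
Jensen's α = Rp − E[R] = 21.0% − 13.3720% = 7.6280

7.63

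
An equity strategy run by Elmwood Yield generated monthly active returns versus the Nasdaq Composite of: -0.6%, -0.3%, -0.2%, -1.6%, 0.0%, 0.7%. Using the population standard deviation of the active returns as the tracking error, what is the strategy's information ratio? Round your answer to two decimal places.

-0.48

μ = (-0.6 − 0.3 − 0.2 − 1.6 + 0 + 0.7) / 6 = -2.00 / 6 = -0.3333%
Population σ = √[Σ(r − μ)² / 6] = √[2.8733 / 6] = √0.4789 = 0.6920%
IR = μ / tracking error = -0.3333 / 0.6920 = -0.4816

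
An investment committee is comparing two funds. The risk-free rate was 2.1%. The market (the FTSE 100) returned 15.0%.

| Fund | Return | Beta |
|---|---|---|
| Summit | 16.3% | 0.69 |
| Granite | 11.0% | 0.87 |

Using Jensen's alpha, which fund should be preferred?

Summit

Summit: α = 16.3% − [2.1% + 0.69 × (15.0% − 2.1%)] = 5.299
Granite: α = 11.0% − [2.1% + 0.87 × (15.0% − 2.1%)] = -2.323
Highest: Summit (5.299).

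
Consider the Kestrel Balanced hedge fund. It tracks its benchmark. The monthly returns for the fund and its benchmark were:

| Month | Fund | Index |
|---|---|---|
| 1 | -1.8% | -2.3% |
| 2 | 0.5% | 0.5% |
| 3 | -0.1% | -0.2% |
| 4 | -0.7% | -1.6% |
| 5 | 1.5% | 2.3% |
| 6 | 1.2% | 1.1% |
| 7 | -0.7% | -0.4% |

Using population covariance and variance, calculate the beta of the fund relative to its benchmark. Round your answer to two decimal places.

0.72

r̄p = -0.0143%,  r̄m = -0.0857%
Cov = Σ(rp − r̄p)(rm − r̄m) / 7 = 1.5102
Var(rm) = Σ(rm − r̄m)² / 7 = 2.1069
β = Cov / Var = 1.5102 / 2.1069 = 0.7168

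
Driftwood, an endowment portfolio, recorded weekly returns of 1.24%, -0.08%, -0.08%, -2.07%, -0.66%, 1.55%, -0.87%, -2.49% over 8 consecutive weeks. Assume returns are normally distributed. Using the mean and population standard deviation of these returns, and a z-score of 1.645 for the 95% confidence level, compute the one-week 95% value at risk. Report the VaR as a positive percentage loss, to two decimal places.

2.62

r̄ = (1.24 − 0.08 − 0.08 − 2.07 − 0.66 + 1.55 − 0.87 − 2.49) / 8 = -3.460 / 8 = -0.4325%
Population σ = √[Σ(r − r̄)² / 8] = √[14.1340 / 8] = √1.7668 = 1.3292%
VaR = −(r̄ − z·σ) = −(-0.4325 − 1.645 × 1.3292) = −(-2.6190) = 2.6190%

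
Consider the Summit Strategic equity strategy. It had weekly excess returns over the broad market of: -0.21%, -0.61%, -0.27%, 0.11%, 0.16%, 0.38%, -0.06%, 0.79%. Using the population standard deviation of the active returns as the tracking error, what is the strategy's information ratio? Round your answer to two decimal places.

r̄ = (-0.21 − 0.61 − 0.27 + 0.11 + 0.16 + 0.38 − 0.06 + 0.79) / 8 = 0.0363%
Population std dev = √[1.2884 / 8] = 0.4013%
IR = r̄ / tracking error = 0.0363 / 0.4013 = 0.0905

0.09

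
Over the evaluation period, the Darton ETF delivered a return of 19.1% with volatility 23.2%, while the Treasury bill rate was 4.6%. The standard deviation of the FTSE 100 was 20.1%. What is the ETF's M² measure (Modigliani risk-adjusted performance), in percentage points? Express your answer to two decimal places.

17.16

Sharpe = (Rp − Rf) / σp = (19.1% − 4.6%) / 23.2% = 0.6250
M² = Rf + Sharpe × σm = 4.6% + 0.6250 × 20.1% = 17.1625%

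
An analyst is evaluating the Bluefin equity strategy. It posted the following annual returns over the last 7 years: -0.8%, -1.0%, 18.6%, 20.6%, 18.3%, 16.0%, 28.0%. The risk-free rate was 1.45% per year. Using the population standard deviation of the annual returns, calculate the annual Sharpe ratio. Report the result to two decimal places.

Mean return r̄ = 99.70 / 7 = 14.2429%
Σ(r − r̄)² = (-0.8 − 14.2429)² + (-1 − 14.2429)² + … = 726.8371
population σ = √(726.8371 / 7) = √103.8339 = 10.1899%
Sharpe = (r̄ − rf) / σ = (14.2429 − 1.45) / 10.1899 = 12.7929 / 10.1899 = 1.2554

1.26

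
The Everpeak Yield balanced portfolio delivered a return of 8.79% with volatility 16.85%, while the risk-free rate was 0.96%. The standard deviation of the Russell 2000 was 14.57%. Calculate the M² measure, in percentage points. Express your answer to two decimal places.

Sharpe = (Rp − Rf) / σp = (8.79% − 0.96%) / 16.85% = 0.4647
M² = Rf + Sharpe × σm = 0.96% + 0.4647 × 14.57% = 7.7307%

7.73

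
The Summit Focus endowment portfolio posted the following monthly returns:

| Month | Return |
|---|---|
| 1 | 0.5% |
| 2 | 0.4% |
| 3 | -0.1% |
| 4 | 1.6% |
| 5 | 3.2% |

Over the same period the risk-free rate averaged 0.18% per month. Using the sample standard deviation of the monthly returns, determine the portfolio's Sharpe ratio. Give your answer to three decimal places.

0.713

r̄ = (0.5 + 0.4 − 0.1 + 1.6 + 3.2) / 5 = 1.1200%
Sample σ = √[Σ(r − r̄)² / 4] = √[6.9480 / 4] = √1.7370 = 1.3180%
Sharpe = (r̄ − rf) / σ = (1.1200 − 0.18) / 1.3180 = 0.9400 / 1.3180 = 0.7132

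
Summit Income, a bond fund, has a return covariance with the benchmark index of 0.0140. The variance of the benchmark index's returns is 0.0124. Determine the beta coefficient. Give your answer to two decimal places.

β = Cov(Rp, Rm) / Var(Rm) = 0.0140 / 0.0124 = 1.1290

1.13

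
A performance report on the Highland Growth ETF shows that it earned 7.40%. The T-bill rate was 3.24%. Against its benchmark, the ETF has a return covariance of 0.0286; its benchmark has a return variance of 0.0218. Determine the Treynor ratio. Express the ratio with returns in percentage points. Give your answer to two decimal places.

β = Cov / Var = 0.0286 / 0.0218 = 1.3119
Treynor = (Rp − Rf) / β = (7.40% − 3.24%) / 1.3119 = 4.16 / 1.3119 = 3.1710

3.17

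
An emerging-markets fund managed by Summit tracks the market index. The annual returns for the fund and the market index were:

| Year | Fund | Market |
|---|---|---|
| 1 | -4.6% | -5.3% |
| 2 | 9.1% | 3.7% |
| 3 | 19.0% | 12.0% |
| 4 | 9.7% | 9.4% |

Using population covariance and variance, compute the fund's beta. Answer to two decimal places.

r̄p = 8.3000%,  r̄m = 4.9500%
Cov = Σ(rp − r̄p)(rm − r̄m) / 4 = 53.2225
Var(rm) = Σ(rm − r̄m)² / 4 = 44.0325
β = Cov / Var = 53.2225 / 44.0325 = 1.2087

1.21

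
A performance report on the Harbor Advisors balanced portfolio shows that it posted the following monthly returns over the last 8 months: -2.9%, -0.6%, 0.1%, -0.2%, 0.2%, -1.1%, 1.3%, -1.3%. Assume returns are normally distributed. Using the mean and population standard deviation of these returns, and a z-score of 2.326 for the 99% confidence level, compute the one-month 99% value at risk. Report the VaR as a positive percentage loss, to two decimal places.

3.28

Mean return r̄ = -4.50 / 8 = -0.5625%
Population std dev = √[10.9188 / 8] = 1.1683%
VaR = −(r̄ − z·σ) = −(-0.5625 − 2.326 × 1.1683) = −(-3.2800) = 3.2800%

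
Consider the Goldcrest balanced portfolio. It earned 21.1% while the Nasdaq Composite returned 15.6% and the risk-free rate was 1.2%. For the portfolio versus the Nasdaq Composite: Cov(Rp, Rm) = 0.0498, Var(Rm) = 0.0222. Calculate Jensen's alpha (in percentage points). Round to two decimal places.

β = Cov / Var = 0.0498 / 0.0222 = 2.2432
E[R] = Rf + β(Rm − Rf) = 1.2% + 2.2432 × (15.6% − 1.2%) = 33.5021%
α = Rp − E[R] = 21.1% − 33.5021% = -12.4021

-12.40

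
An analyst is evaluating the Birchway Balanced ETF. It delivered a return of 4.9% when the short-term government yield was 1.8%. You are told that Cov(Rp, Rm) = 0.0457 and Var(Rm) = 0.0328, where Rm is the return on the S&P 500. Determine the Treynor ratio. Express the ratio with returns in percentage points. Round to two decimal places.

β = Cov / Var = 0.0457 / 0.0328 = 1.3933
Treynor = (Rp − Rf) / β = (4.9% − 1.8%) / 1.3933 = 3.10 / 1.3933 = 2.2249

2.22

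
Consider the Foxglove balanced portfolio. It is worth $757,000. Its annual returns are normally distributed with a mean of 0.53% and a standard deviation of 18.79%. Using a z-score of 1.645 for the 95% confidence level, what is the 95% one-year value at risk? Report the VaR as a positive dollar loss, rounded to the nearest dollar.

$229,973

Return at the 95% tail: μ − z·σ = 0.53% − 1.645 × 18.79% = 0.53 − 30.90955 = -30.37955%
VaR = −(-30.37955%) × $757,000 = 30.37955% × $757,000 = $229,973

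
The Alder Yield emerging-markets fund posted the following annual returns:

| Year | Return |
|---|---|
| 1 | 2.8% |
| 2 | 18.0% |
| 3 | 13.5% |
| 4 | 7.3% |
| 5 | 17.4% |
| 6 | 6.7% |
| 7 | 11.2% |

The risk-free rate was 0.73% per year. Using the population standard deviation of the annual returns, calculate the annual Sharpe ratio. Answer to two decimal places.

r̄ = (2.8 + 18 + 13.5 + 7.3 + 17.4 + 6.7 + 11.2) / 7 = 76.90 / 7 = 10.9857%
Σ(r − r̄)² = 195.6686; population σ = √(195.6686/7) = 5.2870%
Sharpe = (r̄ − rf) / σ = (10.9857 − 0.73) / 5.2870 = 10.2557 / 5.2870 = 1.9398

1.94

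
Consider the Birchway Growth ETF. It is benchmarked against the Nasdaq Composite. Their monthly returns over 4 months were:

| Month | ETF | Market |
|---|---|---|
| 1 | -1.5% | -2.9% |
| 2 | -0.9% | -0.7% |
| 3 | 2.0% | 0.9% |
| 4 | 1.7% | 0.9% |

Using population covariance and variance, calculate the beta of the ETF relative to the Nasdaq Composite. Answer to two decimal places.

0.92

r̄p = 0.3250%,  r̄m = -0.4500%
Cov = Σ(rp − r̄p)(rm − r̄m) / 4 = 2.2238
Var(rm) = Σ(rm − r̄m)² / 4 = 2.4275
β = Cov / Var = 2.2238 / 2.4275 = 0.9161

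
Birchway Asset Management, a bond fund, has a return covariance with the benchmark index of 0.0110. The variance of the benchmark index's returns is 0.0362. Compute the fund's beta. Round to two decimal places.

0.30

β = Cov(Rp, Rm) / Var(Rm) = 0.0110 / 0.0362 = 0.3039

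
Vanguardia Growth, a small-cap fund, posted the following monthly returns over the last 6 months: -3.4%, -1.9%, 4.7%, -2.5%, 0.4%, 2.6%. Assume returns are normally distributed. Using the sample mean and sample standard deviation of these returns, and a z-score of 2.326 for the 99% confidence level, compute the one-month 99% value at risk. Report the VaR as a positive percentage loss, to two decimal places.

7.40

μ = (-3.4 − 1.9 + 4.7 − 2.5 + 0.4 + 2.6) / 6 = -0.10 / 6 = -0.0167%
Sample σ = √[Σ(r − μ)² / 5] = √[50.4283 / 5] = √10.0857 = 3.1758%
VaR = −(μ − z·σ) = −(-0.0167 − 2.326 × 3.1758) = −(-7.4036) = 7.4036%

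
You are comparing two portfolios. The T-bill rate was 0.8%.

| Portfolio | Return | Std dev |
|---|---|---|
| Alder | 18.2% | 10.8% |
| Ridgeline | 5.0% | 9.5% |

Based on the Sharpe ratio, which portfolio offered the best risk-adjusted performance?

Alder

Alder: Sharpe ratio = (18.2% − 0.8%) / 10.8% = 1.611
Ridgeline: Sharpe ratio = (5.0% − 0.8%) / 9.5% = 0.442
Highest: Alder (1.611).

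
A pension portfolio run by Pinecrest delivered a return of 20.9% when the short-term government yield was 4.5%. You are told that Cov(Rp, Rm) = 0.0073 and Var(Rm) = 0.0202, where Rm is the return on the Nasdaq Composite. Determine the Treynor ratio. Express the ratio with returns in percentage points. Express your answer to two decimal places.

45.38

β = Cov / Var = 0.0073 / 0.0202 = 0.3614
Treynor = (Rp − Rf) / β = (20.9% − 4.5%) / 0.3614 = 16.40 / 0.3614 = 45.3791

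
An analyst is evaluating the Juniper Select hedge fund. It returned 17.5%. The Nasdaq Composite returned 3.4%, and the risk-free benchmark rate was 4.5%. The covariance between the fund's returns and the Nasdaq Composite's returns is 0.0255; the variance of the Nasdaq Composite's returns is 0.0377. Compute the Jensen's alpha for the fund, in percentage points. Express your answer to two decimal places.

β = Cov / Var = 0.0255 / 0.0377 = 0.6764
E[R] = Rf + β(Rm − Rf) = 4.5% + 0.6764 × (3.4% − 4.5%) = 3.7560%
α = Rp − E[R] = 17.5% − 3.7560% = 13.7440

13.74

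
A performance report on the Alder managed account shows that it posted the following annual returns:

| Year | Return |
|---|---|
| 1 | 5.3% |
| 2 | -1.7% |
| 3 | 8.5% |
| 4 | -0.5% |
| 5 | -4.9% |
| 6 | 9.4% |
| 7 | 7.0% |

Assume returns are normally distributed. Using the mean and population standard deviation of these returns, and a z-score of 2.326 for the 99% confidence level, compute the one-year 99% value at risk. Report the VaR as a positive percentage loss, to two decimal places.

r̄ = (5.3 − 1.7 + 8.5 − 0.5 − 4.9 + 9.4 + 7) / 7 = 23.10 / 7 = 3.3000%
Σ(r − r̄)² = 188.6200; population σ = √(188.6200/7) = 5.1909%
VaR = −(r̄ − z·σ) = −(3.3000 − 2.326 × 5.1909) = −(-8.7740) = 8.7740%

8.77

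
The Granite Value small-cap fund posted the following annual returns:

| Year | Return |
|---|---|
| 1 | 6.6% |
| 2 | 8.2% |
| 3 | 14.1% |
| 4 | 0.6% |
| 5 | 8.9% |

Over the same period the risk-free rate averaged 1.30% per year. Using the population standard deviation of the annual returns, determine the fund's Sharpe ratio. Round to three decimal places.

1.469

μ = (6.6 + 8.2 + 14.1 + 0.6 + 8.9) / 5 = 7.6800%
Σ(r − μ)² = 94.2680; population σ = √(94.2680/5) = 4.3421%
Sharpe = (μ − rf) / σ = (7.6800 − 1.3) / 4.3421 = 6.3800 / 4.3421 = 1.4693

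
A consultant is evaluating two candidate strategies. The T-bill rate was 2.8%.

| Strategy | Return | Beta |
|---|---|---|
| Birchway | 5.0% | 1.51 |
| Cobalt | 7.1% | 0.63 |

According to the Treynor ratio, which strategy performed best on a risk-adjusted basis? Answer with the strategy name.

Birchway: Treynor = (5.0% − 2.8%) / 1.51 = 1.457
Cobalt: Treynor = (7.1% − 2.8%) / 0.63 = 6.825
Highest: Cobalt (6.825).

Cobalt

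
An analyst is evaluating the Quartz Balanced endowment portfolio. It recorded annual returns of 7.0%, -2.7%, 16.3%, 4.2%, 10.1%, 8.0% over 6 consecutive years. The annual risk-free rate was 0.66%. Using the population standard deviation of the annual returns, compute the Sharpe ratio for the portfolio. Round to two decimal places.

μ = (7 − 2.7 + 16.3 + 4.2 + 10.1 + 8) / 6 = 42.90 / 6 = 7.1500%
Σ(r − μ)² = (7 − 7.1500)² + (-2.7 − 7.1500)² + (16.3 − 7.1500)² + … = 198.8950
σ = √[198.8950 / 6] = 5.7575%
Sharpe = (μ − rf) / σ = (7.1500 − 0.66) / 5.7575 = 6.4900 / 5.7575 = 1.1272

1.13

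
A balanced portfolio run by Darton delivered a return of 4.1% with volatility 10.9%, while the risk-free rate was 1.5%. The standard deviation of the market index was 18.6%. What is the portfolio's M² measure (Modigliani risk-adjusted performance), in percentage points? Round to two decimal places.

Sharpe = (Rp − Rf) / σp = (4.1% − 1.5%) / 10.9% = 0.2385
M² = Rf + Sharpe × σm = 1.5% + 0.2385 × 18.6% = 5.9361%

5.94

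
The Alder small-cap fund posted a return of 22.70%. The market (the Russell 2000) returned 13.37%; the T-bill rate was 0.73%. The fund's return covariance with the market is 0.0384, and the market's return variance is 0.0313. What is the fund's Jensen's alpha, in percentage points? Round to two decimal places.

6.46

β = Cov / Var = 0.0384 / 0.0313 = 1.2268
E[R] = Rf + β(Rm − Rf) = 0.73% + 1.2268 × (13.37% − 0.73%) = 16.2368%
α = Rp − E[R] = 22.70% − 16.2368% = 6.4632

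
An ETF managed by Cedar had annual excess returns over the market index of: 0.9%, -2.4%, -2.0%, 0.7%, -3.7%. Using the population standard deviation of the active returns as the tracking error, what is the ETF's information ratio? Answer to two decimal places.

Mean return μ = -6.50 / 5 = -1.3000%
Σ(r − μ)² = (0.9 − (-1.3000))² + (-2.4 − (-1.3000))² + (-2 − (-1.3000))² + … = 16.3000
σ = √[16.3000 / 5] = 1.8055%
IR = μ / tracking error = -1.3000 / 1.8055 = -0.7200

-0.72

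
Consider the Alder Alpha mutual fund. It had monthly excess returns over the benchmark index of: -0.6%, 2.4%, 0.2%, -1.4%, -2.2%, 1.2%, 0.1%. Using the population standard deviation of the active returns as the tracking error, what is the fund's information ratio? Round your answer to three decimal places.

-0.030

r̄ = (-0.6 + 2.4 + 0.2 − 1.4 − 2.2 + 1.2 + 0.1) / 7 = -0.0429%
Population std dev = √[14.3971 / 7] = 1.4341%
IR = r̄ / tracking error = -0.0429 / 1.4341 = -0.0299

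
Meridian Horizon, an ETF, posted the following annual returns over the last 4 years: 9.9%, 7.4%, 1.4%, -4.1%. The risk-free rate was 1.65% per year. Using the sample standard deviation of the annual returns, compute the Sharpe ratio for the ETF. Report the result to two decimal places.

r̄ = (9.9 + 7.4 + 1.4 − 4.1) / 4 = 3.6500%
Σ(r − r̄)² = 118.2500; sample σ = √(118.2500/3) = 6.2783%
Sharpe = (r̄ − rf) / σ = (3.6500 − 1.65) / 6.2783 = 2.0000 / 6.2783 = 0.3186

0.32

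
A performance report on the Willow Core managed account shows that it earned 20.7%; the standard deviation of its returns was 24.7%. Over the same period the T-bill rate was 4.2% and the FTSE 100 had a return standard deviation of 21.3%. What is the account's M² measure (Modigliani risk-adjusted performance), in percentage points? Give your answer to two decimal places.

Sharpe = (Rp − Rf) / σp = (20.7% − 4.2%) / 24.7% = 0.6680
M² = Rf + Sharpe × σm = 4.2% + 0.6680 × 21.3% = 18.4284%

18.43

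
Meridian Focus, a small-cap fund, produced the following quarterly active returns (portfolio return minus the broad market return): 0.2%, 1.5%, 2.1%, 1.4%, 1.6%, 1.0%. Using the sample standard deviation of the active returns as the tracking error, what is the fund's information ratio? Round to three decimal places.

μ = (0.2 + 1.5 + 2.1 + 1.4 + 1.6 + 1) / 6 = 7.80 / 6 = 1.3000%
Σ(r − μ)² = (0.2 − 1.3000)² + (1.5 − 1.3000)² + … = 2.0800
sample σ = √(2.0800 / 5) = √0.4160 = 0.6450%
IR = μ / tracking error = 1.3000 / 0.6450 = 2.0155

2.016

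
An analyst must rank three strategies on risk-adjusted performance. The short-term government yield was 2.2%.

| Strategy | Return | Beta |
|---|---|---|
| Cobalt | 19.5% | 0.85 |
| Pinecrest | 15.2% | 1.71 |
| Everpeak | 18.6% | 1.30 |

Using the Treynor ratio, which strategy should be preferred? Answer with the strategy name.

Cobalt

Cobalt: Treynor = (19.5% − 2.2%) / 0.85 = 20.353
Pinecrest: Treynor = (15.2% − 2.2%) / 1.71 = 7.602
Everpeak: Treynor = (18.6% − 2.2%) / 1.30 = 12.615
Highest: Cobalt (20.353).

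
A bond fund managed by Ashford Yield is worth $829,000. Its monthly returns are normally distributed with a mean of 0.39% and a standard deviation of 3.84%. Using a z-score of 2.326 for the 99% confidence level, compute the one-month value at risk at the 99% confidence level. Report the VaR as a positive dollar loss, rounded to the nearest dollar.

Return at the 99% tail: μ − z·σ = 0.39% − 2.326 × 3.84% = 0.39 − 8.93184 = -8.54184%
VaR = −(-8.54184%) × $829,000 = 8.54184% × $829,000 = $70,812

$70,812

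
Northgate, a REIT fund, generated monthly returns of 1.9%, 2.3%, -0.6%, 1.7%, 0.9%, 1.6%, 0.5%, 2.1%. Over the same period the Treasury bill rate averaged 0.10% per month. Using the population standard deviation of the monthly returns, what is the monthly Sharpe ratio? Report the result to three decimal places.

1.315

r̄ = (1.9 + 2.3 − 0.6 + 1.7 + 0.9 + 1.6 + 0.5 + 2.1) / 8 = 1.3000%
Σ(r − r̄)² = (1.9 − 1.3000)² + (2.3 − 1.3000)² + … = 6.6600
σ = √[6.6600 / 8] = 0.9124%
Sharpe = (r̄ − rf) / σ = (1.3000 − 0.1) / 0.9124 = 1.2000 / 0.9124 = 1.3152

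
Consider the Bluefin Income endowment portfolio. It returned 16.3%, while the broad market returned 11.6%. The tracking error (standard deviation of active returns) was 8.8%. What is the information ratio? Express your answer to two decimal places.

0.53

IR = (Rp − Rb) / TE = (16.3% − 11.6%) / 8.8% = 4.70% / 8.8% = 0.5341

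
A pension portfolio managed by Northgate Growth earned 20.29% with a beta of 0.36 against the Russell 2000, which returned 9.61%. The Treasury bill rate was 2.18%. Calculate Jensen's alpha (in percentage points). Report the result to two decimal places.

15.44

CAPM expected return = Rf + β(Rm − Rf) = 2.18% + 0.36 × (9.61% − 2.18%) = 2.18 + 0.36 × 7.43 = 4.8548%
Jensen's α = Rp − E[R] = 20.29% − 4.8548% = 15.4352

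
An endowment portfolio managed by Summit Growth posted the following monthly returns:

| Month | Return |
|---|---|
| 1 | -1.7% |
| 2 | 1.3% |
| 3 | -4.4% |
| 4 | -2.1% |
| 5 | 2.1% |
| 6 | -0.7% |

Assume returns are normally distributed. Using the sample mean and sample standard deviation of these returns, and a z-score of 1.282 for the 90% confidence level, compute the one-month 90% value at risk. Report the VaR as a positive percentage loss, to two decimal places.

3.96

r̄ = (-1.7 + 1.3 − 4.4 − 2.1 + 2.1 − 0.7) / 6 = -0.9167%
Sample σ = √[Σ(r − r̄)² / 5] = √[28.2083 / 5] = √5.6417 = 2.3752%
VaR = −(r̄ − z·σ) = −(-0.9167 − 1.282 × 2.3752) = −(-3.9617) = 3.9617%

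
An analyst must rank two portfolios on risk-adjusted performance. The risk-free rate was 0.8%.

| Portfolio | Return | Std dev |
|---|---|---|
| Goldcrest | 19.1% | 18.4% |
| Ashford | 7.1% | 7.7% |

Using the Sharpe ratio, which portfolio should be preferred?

Goldcrest

Goldcrest: Sharpe ratio = (19.1% − 0.8%) / 18.4% = 0.995
Ashford: Sharpe ratio = (7.1% − 0.8%) / 7.7% = 0.818
Highest: Goldcrest (0.995).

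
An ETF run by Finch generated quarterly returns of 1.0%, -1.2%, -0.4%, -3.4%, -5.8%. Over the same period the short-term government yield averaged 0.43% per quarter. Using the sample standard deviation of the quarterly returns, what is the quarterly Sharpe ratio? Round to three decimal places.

Mean return r̄ = -9.80 / 5 = -1.9600%
Σ(r − r̄)² = 28.5920; sample σ = √(28.5920/4) = 2.6736%
Sharpe = (r̄ − rf) / σ = (-1.9600 − 0.43) / 2.6736 = -2.3900 / 2.6736 = -0.8939

-0.894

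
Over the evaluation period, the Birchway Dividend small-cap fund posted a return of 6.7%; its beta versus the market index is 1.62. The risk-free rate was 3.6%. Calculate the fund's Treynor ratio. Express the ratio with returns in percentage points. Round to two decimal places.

Treynor = (Rp − Rf) / β = (6.7% − 3.6%) / 1.62 = 3.10 / 1.62 = 1.9136

1.91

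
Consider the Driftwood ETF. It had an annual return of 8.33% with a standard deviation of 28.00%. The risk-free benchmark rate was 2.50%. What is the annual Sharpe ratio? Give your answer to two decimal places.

0.21

Sharpe = (Rp − Rf) / σp = (8.33% − 2.50%) / 28.00% = 5.83% / 28.00% = 0.2082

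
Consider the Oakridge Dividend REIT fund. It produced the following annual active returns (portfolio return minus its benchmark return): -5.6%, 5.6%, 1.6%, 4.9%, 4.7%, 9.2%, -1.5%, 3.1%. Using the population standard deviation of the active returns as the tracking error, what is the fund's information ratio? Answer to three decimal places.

r̄ = (-5.6 + 5.6 + 1.6 + 4.9 + 4.7 + 9.2 − 1.5 + 3.1) / 8 = 2.7500%
Σ(r − r̄)² = (-5.6 − 2.7500)² + (5.6 − 2.7500)² + … = 147.3800
population σ = √(147.3800 / 8) = √18.4225 = 4.2921%
IR = r̄ / tracking error = 2.7500 / 4.2921 = 0.6407

0.641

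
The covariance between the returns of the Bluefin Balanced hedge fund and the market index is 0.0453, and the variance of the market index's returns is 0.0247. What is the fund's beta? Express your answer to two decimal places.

1.83

β = Cov(Rp, Rm) / Var(Rm) = 0.0453 / 0.0247 = 1.8340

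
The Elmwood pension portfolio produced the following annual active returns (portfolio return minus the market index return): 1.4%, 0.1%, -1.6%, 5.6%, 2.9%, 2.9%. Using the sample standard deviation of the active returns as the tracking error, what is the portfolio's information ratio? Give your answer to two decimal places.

0.75

r̄ = (1.4 + 0.1 − 1.6 + 5.6 + 2.9 + 2.9) / 6 = 11.30 / 6 = 1.8833%
Sample σ = √[Σ(r − r̄)² / 5] = √[31.4283 / 5] = √6.2857 = 2.5071%
IR = r̄ / tracking error = 1.8833 / 2.5071 = 0.7512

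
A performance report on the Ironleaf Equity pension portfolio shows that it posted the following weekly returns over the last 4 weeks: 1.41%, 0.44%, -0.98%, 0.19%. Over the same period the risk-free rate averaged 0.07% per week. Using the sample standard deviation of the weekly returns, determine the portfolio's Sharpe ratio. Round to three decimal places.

0.198

r̄ = (1.41 + 0.44 − 0.98 + 0.19) / 4 = 1.060 / 4 = 0.2650%
Σ(r − r̄)² = (1.41 − 0.2650)² + (0.44 − 0.2650)² + … = 2.8973
sample σ = √(2.8973 / 3) = √0.9658 = 0.9828%
Sharpe = (r̄ − rf) / σ = (0.2650 − 0.07) / 0.9828 = 0.1950 / 0.9828 = 0.1984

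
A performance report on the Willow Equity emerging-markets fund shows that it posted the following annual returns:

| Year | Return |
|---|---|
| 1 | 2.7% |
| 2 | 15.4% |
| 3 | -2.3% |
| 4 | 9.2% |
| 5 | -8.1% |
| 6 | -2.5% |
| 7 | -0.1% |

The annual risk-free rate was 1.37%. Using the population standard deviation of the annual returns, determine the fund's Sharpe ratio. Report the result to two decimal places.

r̄ = (2.7 + 15.4 − 2.3 + 9.2 − 8.1 − 2.5 − 0.1) / 7 = 2.0429%
Σ(r − r̄)² = (2.7 − 2.0429)² + (15.4 − 2.0429)² + (-2.3 − 2.0429)² + … = 377.0371
population σ = √(377.0371 / 7) = √53.8624 = 7.3391%
Sharpe = (r̄ − rf) / σ = (2.0429 − 1.37) / 7.3391 = 0.6729 / 7.3391 = 0.0917

0.09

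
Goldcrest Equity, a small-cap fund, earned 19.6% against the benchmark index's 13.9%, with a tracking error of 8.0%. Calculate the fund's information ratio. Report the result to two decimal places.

0.71

IR = (Rp − Rb) / TE = (19.6% − 13.9%) / 8.0% = 5.70% / 8.0% = 0.7125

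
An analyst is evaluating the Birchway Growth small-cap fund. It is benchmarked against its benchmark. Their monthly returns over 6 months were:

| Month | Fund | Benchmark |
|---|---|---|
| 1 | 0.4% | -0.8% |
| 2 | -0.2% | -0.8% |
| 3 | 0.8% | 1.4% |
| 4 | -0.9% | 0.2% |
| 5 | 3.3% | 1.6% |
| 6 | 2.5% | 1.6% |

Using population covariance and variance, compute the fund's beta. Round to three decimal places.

r̄p = 0.9833%,  r̄m = 0.5333%
Cov = Σ(rp − r̄p)(rm − r̄m) / 6 = 1.1522
Var(rm) = Σ(rm − r̄m)² / 6 = 1.1156
β = Cov / Var = 1.1522 / 1.1156 = 1.0328

1.033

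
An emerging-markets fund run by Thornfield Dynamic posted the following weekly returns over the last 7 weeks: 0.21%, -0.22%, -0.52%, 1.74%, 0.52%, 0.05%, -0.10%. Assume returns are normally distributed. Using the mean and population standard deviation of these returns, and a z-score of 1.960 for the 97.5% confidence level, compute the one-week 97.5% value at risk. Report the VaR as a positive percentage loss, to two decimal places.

r̄ = (0.21 − 0.22 − 0.52 + 1.74 + 0.52 + 0.05 − 0.1) / 7 = 0.2400%
Σ(r − r̄)² = (0.21 − 0.2400)² + (-0.22 − 0.2400)² + (-0.52 − 0.2400)² + … = 3.2702
population σ = √(3.2702 / 7) = √0.4672 = 0.6835%
VaR = −(r̄ − z·σ) = −(0.2400 − 1.960 × 0.6835) = −(-1.0997) = 1.0997%

1.10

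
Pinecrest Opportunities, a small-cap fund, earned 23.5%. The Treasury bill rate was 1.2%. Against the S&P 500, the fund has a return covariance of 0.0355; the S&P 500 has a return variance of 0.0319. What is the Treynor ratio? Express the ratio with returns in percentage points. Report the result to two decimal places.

20.04

β = Cov / Var = 0.0355 / 0.0319 = 1.1129
Treynor = (Rp − Rf) / β = (23.5% − 1.2%) / 1.1129 = 22.30 / 1.1129 = 20.0377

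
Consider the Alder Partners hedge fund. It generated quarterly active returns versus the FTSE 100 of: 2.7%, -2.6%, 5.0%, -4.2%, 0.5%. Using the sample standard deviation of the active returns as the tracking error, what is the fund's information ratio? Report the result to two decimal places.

r̄ = (2.7 − 2.6 + 5 − 4.2 + 0.5) / 5 = 1.40 / 5 = 0.2800%
Σ(r − r̄)² = (2.7 − 0.2800)² + (-2.6 − 0.2800)² + (5 − 0.2800)² + … = 56.5480
sample σ = √(56.5480 / 4) = √14.1370 = 3.7599%
IR = r̄ / tracking error = 0.2800 / 3.7599 = 0.0745

0.07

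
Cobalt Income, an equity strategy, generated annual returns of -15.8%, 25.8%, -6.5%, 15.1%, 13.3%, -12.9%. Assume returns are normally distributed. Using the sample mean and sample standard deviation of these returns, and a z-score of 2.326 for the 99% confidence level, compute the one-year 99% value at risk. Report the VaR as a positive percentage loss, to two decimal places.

36.70

Mean return μ = 19.00 / 6 = 3.1667%
Σ(r − μ)² = 1468.6733; sample σ = √(1468.6733/5) = 17.1387%
VaR = −(μ − z·σ) = −(3.1667 − 2.326 × 17.1387) = −(-36.6979) = 36.6979%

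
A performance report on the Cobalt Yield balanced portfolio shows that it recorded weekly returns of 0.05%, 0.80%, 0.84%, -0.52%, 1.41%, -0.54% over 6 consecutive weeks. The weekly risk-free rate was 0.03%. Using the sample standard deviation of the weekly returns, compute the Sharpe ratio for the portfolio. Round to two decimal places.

r̄ = (0.05 + 0.8 + 0.84 − 0.52 + 1.41 − 0.54) / 6 = 2.040 / 6 = 0.3400%
Σ(r − r̄)² = (0.05 − 0.3400)² + (0.8 − 0.3400)² + (0.84 − 0.3400)² + … = 3.2046
sample σ = √(3.2046 / 5) = √0.6409 = 0.8006%
Sharpe = (r̄ − rf) / σ = (0.3400 − 0.03) / 0.8006 = 0.3100 / 0.8006 = 0.3872

0.39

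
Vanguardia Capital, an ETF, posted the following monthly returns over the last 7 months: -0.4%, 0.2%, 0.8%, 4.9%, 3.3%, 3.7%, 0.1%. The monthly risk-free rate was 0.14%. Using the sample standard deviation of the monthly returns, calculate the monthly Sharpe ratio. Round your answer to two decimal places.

0.79

Mean return r̄ = 12.60 / 7 = 1.8000%
Sample std dev = √[26.7600 / 6] = 2.1119%
Sharpe = (r̄ − rf) / σ = (1.8000 − 0.14) / 2.1119 = 1.6600 / 2.1119 = 0.7860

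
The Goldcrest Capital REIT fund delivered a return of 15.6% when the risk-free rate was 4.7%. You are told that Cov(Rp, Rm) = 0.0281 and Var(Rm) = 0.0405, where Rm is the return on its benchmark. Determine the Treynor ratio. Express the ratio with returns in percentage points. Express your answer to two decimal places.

15.71

β = Cov / Var = 0.0281 / 0.0405 = 0.6938
Treynor = (Rp − Rf) / β = (15.6% − 4.7%) / 0.6938 = 10.90 / 0.6938 = 15.7106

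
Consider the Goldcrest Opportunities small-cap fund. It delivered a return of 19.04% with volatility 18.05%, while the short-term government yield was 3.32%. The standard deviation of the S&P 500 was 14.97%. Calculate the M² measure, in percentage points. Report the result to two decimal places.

16.36

Sharpe = (Rp − Rf) / σp = (19.04% − 3.32%) / 18.05% = 0.8709
M² = Rf + Sharpe × σm = 3.32% + 0.8709 × 14.97% = 16.3574%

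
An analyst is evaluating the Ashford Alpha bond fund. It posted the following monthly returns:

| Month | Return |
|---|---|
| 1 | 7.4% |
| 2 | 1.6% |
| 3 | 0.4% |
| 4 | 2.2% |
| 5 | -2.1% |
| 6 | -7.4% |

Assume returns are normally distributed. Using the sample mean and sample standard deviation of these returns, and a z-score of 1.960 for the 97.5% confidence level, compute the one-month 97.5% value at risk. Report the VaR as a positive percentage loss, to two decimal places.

9.28

r̄ = (7.4 + 1.6 + 0.4 + 2.2 − 2.1 − 7.4) / 6 = 0.3500%
Σ(r − r̄)² = (7.4 − 0.3500)² + (1.6 − 0.3500)² + (0.4 − 0.3500)² + … = 120.7550
σ = √[120.7550 / 5] = 4.9144%
VaR = −(r̄ − z·σ) = −(0.3500 − 1.960 × 4.9144) = −(-9.2822) = 9.2822%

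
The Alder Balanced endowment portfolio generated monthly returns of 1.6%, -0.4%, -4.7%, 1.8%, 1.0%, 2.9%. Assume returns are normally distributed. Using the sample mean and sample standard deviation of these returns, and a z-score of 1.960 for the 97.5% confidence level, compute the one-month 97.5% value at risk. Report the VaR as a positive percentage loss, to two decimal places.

r̄ = (1.6 − 0.4 − 4.7 + 1.8 + 1 + 2.9) / 6 = 0.3667%
Sample std dev = √[36.6533 / 5] = 2.7075%
VaR = −(r̄ − z·σ) = −(0.3667 − 1.960 × 2.7075) = −(-4.9400) = 4.9400%

4.94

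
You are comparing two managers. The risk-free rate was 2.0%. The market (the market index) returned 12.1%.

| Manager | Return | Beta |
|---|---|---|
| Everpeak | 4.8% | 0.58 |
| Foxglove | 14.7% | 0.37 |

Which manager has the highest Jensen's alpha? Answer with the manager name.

Everpeak: α = 4.8% − [2.0% + 0.58 × (12.1% − 2.0%)] = -3.058
Foxglove: α = 14.7% − [2.0% + 0.37 × (12.1% − 2.0%)] = 8.963
Highest: Foxglove (8.963).

Foxglove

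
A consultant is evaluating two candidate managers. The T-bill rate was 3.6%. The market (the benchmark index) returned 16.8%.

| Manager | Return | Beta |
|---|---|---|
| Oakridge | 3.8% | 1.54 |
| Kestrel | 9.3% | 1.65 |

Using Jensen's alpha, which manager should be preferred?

Kestrel

Oakridge: α = 3.8% − [3.6% + 1.54 × (16.8% − 3.6%)] = -20.128
Kestrel: α = 9.3% − [3.6% + 1.65 × (16.8% − 3.6%)] = -16.080
Highest: Kestrel (-16.080).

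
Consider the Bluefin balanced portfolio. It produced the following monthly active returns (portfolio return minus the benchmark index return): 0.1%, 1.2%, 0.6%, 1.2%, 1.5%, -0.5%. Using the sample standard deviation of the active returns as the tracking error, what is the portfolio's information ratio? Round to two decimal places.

0.89

Mean return r̄ = 4.10 / 6 = 0.6833%
Σ(r − r̄)² = (0.1 − 0.6833)² + (1.2 − 0.6833)² + … = 2.9483
sample σ = √(2.9483 / 5) = √0.5897 = 0.7679%
IR = r̄ / tracking error = 0.6833 / 0.7679 = 0.8898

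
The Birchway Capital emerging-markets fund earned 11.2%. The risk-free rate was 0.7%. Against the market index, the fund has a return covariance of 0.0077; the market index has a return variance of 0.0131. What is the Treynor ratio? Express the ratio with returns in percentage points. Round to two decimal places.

β = Cov / Var = 0.0077 / 0.0131 = 0.5878
Treynor = (Rp − Rf) / β = (11.2% − 0.7%) / 0.5878 = 10.50 / 0.5878 = 17.8632

17.86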